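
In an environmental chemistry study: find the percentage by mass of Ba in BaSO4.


M(BaSO4) = 1×137.33 + 1×32.07 + 4×16.0 = 233.40 g/mol
Mass of Ba = 1 × 137.33 = 137.33 g/mol
% Ba = 137.33/233.40 × 100 = 58.84%

58.84%


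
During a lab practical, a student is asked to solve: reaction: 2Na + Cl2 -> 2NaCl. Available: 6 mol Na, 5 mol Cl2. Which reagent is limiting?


Mole ratio available / coefficient:
  Na: 6/2 = 3.000
  Cl2: 5/1 = 5.000
Smaller ratio is limiting.

Na


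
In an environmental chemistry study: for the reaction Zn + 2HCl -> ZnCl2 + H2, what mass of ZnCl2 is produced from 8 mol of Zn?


Mole ratio ZnCl2:Zn = 1:1
n(ZnCl2) = 8 × 1/1 = 8.000 mol
mass = 8.000 × 136.28 = 1090.24 g

1090.24 g


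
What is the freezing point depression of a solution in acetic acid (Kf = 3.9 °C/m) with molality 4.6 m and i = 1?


ΔTf = Kf × m × i
= 3.9 × 4.6 × 1
= 17.94 °C

17.94 °C


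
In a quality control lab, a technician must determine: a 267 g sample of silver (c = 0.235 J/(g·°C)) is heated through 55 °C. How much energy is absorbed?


q = mcΔT = 267 × 0.235 × 55
= 3450.98 J

3450.98 J


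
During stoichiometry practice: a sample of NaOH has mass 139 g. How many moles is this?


M(NaOH) = 40.0 g/mol
n = mass/M = 139/40.0 = 3.475 mol

3.475 mol


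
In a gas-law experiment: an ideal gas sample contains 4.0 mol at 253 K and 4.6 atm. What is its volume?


PV = nRT  (R = 0.08206 L·atm/(mol·K))
V = nRT/P = 4.0×0.08206×253/4.6
= 18.053 L

18.053 L


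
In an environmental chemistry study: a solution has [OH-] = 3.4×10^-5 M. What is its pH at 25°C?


pOH = -log10([OH-]) = -log10(3.4×10^-5)
= 5 - log10(3.4) = 4.47
pH = 14 - pOH = 14 - 4.47 = 9.53

9.53


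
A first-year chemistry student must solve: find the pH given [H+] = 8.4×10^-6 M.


pH = -log10([H+]) = -log10(8.4×10^-6)
= 6 - log10(8.4)
= 6 - 0.92
= 5.08

5.08


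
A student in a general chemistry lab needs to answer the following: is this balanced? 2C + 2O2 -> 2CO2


Equation: 2C + 2O2 -> 2CO2
Check atoms: C: 2=2, O: 4=4
Balanced

Yes, balanced


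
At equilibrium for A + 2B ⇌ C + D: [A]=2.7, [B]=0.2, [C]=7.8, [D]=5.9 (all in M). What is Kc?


Kc = [C][D]/([A][B]^2)
= (7.8^1 × 5.9^1)/(2.7^1 × 0.2^2)
= 46.02/0.108
= 426.1

426.1


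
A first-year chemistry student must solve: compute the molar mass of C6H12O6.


M(C6H12O6) = 6×12.01 + 12×1.008 + 6×16.0
= 72.06 + 12.1 + 96.0
= 180.16 g/mol

180.16 g/mol


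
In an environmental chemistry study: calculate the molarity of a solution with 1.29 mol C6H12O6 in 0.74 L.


M = n/V = 1.29/0.74 = 1.743 mol/L

1.743 M


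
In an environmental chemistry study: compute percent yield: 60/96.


% yield = actual/theoretical × 100
= 60/96 × 100
= 62.5%

62.5%


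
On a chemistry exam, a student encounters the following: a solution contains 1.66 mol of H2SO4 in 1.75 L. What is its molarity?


M = n/V = 1.66/1.75 = 0.949 mol/L

0.949 M


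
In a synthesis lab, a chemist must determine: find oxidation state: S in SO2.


x + 2(-2) = 0, so x = +4
Oxidation number: +4

+4


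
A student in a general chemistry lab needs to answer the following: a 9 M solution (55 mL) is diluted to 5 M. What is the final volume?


C1V1 = C2V2
9 × 55 = 5 × V2
V2 = 495/5 = 99.0 mL

99.0 mL


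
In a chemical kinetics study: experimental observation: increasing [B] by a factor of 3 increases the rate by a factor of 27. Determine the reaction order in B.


rate ∝ [B]^n
3^n = 27 → n = 3
Order in B: 3

3


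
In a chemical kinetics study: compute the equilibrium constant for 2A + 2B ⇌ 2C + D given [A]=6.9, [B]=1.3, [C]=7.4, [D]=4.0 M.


Kc = [C]^2[D]/([A]^2[B]^2)
= (7.4^2 × 4.0^1)/(6.9^2 × 1.3^2)
= 219.04/80.4609
= 2.722

2.722


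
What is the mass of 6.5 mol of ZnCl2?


M(ZnCl2) = 136.28 g/mol
mass = n × M = 6.5 × 136.28 = 885.82 g

885.82 g


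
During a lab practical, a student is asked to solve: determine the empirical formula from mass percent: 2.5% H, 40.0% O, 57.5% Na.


Assume 100 g sample. Moles of each element:
  H: 2.5/1.008 = 2.48 mol
  O: 40.0/16.0 = 2.5 mol
  Na: 57.5/22.99 = 2.501 mol
Divide by smallest (2.48):
  H: 2.48/2.48 = 1.0
  O: 2.5/2.48 = 1.01
  Na: 2.501/2.48 = 1.01
Empirical formula: NaOH

NaOH


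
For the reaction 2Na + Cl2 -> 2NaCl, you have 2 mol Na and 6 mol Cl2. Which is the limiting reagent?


Mole ratio available / coefficient:
  Na: 2/2 = 1.000
  Cl2: 6/1 = 6.000
Smaller ratio is limiting.

Na


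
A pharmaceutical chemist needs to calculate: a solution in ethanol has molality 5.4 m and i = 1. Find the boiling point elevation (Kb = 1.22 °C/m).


ΔTb = Kb × m × i
= 1.22 × 5.4 × 1
= 6.588 °C

6.588 °C


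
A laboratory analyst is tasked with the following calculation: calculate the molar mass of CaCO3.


M(CaCO3) = 1×40.08 + 1×12.01 + 3×16.0
= 40.08 + 12.01 + 48.0
= 100.09 g/mol

100.09 g/mol


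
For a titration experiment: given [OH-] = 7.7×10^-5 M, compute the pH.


pOH = -log10([OH-]) = -log10(7.7×10^-5)
= 5 - log10(7.7) = 4.11
pH = 14 - pOH = 14 - 4.11 = 9.89

9.89


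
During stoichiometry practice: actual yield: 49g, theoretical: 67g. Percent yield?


% yield = actual/theoretical × 100
= 49/67 × 100
= 73.13%

73.13%


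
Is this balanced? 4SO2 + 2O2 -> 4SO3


Equation: 4SO2 + 2O2 -> 4SO3
Check atoms: O: 12=12, S: 4=4
Balanced

Yes, balanced


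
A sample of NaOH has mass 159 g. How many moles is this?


M(NaOH) = 40.0 g/mol
n = mass/M = 159/40.0 = 3.975 mol

3.975 mol


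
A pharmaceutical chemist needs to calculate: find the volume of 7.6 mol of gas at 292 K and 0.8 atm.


PV = nRT  (R = 0.08206 L·atm/(mol·K))
V = nRT/P = 7.6×0.08206×292/0.8
= 227.634 L

227.634 L


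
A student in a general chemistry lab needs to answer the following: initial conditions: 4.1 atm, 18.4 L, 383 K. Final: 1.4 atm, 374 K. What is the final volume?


P1V1/T1 = P2V2/T2
V2 = P1V1T2/(T1P2)
= 4.1×18.4×374/(383×1.4)
= 52.619 L

52.619 L


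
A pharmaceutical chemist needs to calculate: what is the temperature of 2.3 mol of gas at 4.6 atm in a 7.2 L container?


PV = nRT  (R = 0.08206 L·atm/(mol·K))
T = PV/(nR) = 4.6×7.2/(2.3×0.08206)
= 33.12/0.188738
= 175.48 K

175.48 K


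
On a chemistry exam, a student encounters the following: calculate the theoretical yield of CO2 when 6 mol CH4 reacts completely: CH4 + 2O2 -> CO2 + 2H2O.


Mole ratio CO2:CH4 = 1:1
n(CO2) = 6 × 1/1 = 6.000 mol
mass = 6.000 × 44.01 = 264.06 g

264.06 g


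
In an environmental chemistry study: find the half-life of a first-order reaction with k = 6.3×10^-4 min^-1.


t½ = ln2/k = 0.693147/(6.3×10^-4 min^-1)
= 1100 min

1100 min


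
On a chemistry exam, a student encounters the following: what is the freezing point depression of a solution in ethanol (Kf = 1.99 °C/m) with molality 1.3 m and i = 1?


ΔTf = Kf × m × i
= 1.99 × 1.3 × 1
= 2.587 °C

2.587 °C


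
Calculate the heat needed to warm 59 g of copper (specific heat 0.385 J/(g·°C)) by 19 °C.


q = mcΔT = 59 × 0.385 × 19
= 431.59 J

431.59 J


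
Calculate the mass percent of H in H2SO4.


M(H2SO4) = 2×1.008 + 1×32.07 + 4×16.0 = 98.086 g/mol
Mass of H = 2 × 1.008 = 2.016 g/mol
% H = 2.016/98.086 × 100 = 2.06%

2.06%


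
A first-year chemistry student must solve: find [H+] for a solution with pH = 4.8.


[H+] = 10^(-pH) = 10^(-4.8)
= 1.58×10^-5 M

1.58×10^-5 M


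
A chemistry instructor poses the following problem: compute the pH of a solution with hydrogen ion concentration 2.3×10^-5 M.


pH = -log10([H+]) = -log10(2.3×10^-5)
= 5 - log10(2.3)
= 5 - 0.36
= 4.64

4.64


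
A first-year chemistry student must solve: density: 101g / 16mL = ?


ρ = mass/volume
= 101/16
= 6.312 g/mL

6.312 g/mL


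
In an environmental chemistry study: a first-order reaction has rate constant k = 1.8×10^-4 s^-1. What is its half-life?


t½ = ln2/k = 0.693147/(1.8×10^-4 s^-1)
= 3851 s

3851 s


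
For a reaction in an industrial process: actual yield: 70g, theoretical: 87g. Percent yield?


% yield = actual/theoretical × 100
= 70/87 × 100
= 80.46%

80.46%


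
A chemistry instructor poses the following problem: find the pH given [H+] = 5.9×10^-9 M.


pH = -log10([H+]) = -log10(5.9×10^-9)
= 9 - log10(5.9)
= 9 - 0.77
= 8.23

8.23


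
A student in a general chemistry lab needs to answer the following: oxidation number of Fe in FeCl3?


x + 3(-1) = 0, so x = +3
Oxidation number: +3

+3


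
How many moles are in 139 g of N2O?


M(N2O) = 44.02 g/mol
n = mass/M = 139/44.02 = 3.1577 mol

3.1577 mol


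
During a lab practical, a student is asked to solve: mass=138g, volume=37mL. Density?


ρ = mass/volume
= 138/37
= 3.73 g/mL

3.73 g/mL


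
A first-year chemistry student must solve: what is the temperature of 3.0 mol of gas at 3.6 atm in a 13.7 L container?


PV = nRT  (R = 0.08206 L·atm/(mol·K))
T = PV/(nR) = 3.6×13.7/(3.0×0.08206)
= 49.32/0.246180
= 200.34 K

200.34 K


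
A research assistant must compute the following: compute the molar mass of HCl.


M(HCl) = 1×1.008 + 1×35.45
= 1.01 + 35.45
= 36.46 g/mol

36.46 g/mol


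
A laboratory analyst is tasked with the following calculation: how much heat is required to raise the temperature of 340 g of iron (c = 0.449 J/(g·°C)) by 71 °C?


q = mcΔT = 340 × 0.449 × 71
= 10838.86 J

10838.86 J


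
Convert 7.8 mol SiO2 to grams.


M(SiO2) = 60.09 g/mol
mass = n × M = 7.8 × 60.09 = 468.70 g

468.70 g


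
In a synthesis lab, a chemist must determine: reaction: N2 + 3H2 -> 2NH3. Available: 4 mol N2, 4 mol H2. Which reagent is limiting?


Mole ratio available / coefficient:
  N2: 4/1 = 4.000
  H2: 4/3 = 1.333
Smaller ratio is limiting.

H2


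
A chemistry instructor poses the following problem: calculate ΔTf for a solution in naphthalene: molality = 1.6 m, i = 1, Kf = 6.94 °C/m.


ΔTf = Kf × m × i
= 6.94 × 1.6 × 1
= 11.104 °C

11.104 °C


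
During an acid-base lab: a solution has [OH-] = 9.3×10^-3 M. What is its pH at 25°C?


pOH = -log10([OH-]) = -log10(9.3×10^-3)
= 3 - log10(9.3) = 2.03
pH = 14 - pOH = 14 - 2.03 = 11.97

11.97


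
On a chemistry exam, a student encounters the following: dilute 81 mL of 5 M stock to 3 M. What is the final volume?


C1V1 = C2V2
5 × 81 = 3 × V2
V2 = 405/3 = 135.0 mL

135.0 mL


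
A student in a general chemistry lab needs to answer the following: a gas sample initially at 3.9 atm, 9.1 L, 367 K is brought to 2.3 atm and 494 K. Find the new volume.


P1V1/T1 = P2V2/T2
V2 = P1V1T2/(T1P2)
= 3.9×9.1×494/(367×2.3)
= 20.77 L

20.77 L


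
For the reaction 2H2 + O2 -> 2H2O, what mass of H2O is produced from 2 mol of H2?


Mole ratio H2O:H2 = 2:2
n(H2O) = 2 × 2/2 = 2.000 mol
mass = 2.000 × 18.02 = 36.04 g

36.04 g


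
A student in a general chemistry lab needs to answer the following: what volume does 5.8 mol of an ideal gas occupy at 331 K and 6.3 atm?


PV = nRT  (R = 0.08206 L·atm/(mol·K))
V = nRT/P = 5.8×0.08206×331/6.3
= 25.006 L

25.006 L


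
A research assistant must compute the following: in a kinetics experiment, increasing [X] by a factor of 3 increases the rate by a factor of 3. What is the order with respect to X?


rate ∝ [X]^n
3^n = 3 → n = 1
Order in X: 1

1


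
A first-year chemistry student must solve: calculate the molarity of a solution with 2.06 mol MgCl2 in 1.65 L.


M = n/V = 2.06/1.65 = 1.248 mol/L

1.248 M


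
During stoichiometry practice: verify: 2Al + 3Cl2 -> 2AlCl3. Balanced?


Equation: 2Al + 3Cl2 -> 2AlCl3
Check atoms: Al: 2=2, Cl: 6=6
Balanced

Yes, balanced


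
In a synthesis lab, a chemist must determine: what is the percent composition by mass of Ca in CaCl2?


M(CaCl2) = 1×40.08 + 2×35.45 = 110.98 g/mol
Mass of Ca = 1 × 40.08 = 40.08 g/mol
% Ca = 40.08/110.98 × 100 = 36.11%

36.11%


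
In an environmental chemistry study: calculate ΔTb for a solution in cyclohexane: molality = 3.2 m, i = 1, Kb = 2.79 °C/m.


ΔTb = Kb × m × i
= 2.79 × 3.2 × 1
= 8.928 °C

8.928 °C


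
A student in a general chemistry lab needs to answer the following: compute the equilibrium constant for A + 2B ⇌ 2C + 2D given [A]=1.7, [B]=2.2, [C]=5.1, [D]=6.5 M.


Kc = [C]^2[D]^2/([A][B]^2)
= (5.1^2 × 6.5^2)/(1.7^1 × 2.2^2)
= 1098.9225/8.228
= 133.6

133.6


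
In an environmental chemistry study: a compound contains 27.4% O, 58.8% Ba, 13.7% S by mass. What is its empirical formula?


Assume 100 g sample. Moles of each element:
  O: 27.4/16.0 = 1.712 mol
  Ba: 58.8/137.33 = 0.428 mol
  S: 13.7/32.07 = 0.427 mol
Divide by smallest (0.427):
  O: 1.712/0.427 = 4.01
  Ba: 0.428/0.427 = 1.0
  S: 0.427/0.427 = 1.0
Empirical formula: BaSO4

BaSO4


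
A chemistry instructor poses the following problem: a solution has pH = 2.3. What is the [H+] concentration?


[H+] = 10^(-pH) = 10^(-2.3)
= 5.01×10^-3 M

5.01×10^-3 M


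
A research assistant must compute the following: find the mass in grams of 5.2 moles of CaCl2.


M(CaCl2) = 110.98 g/mol
mass = n × M = 5.2 × 110.98 = 577.10 g

577.10 g


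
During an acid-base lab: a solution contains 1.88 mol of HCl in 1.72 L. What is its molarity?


M = n/V = 1.88/1.72 = 1.093 mol/L

1.093 M


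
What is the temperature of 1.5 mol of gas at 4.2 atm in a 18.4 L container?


PV = nRT  (R = 0.08206 L·atm/(mol·K))
T = PV/(nR) = 4.2×18.4/(1.5×0.08206)
= 77.28/0.123090
= 627.83 K

627.83 K


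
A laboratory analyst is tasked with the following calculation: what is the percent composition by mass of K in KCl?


M(KCl) = 1×39.1 + 1×35.45 = 74.55 g/mol
Mass of K = 1 × 39.1 = 39.10 g/mol
% K = 39.10/74.55 × 100 = 52.45%

52.45%


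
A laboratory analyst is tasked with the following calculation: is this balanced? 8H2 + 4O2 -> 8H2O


Equation: 8H2 + 4O2 -> 8H2O
Check atoms: H: 16=16, O: 8=8
Balanced

Yes, balanced


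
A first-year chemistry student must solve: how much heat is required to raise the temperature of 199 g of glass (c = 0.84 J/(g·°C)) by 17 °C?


q = mcΔT = 199 × 0.84 × 17
= 2841.72 J

2841.72 J


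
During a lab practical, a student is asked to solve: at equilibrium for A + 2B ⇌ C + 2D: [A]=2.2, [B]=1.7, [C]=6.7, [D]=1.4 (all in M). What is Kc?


Kc = [C][D]^2/([A][B]^2)
= (6.7^1 × 1.4^2)/(2.2^1 × 1.7^2)
= 13.132/6.358
= 2.065

2.065


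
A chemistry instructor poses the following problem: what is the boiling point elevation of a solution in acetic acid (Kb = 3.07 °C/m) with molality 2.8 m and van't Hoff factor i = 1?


ΔTb = Kb × m × i
= 3.07 × 2.8 × 1
= 8.596 °C

8.596 °C


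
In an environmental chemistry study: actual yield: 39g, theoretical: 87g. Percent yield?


% yield = actual/theoretical × 100
= 39/87 × 100
= 44.83%

44.83%


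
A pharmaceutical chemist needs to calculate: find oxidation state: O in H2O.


O is usually -2
Oxidation number: -2

-2


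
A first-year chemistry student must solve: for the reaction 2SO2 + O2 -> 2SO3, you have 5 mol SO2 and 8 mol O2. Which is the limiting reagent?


Mole ratio available / coefficient:
  SO2: 5/2 = 2.500
  O2: 8/1 = 8.000
Smaller ratio is limiting.

SO2


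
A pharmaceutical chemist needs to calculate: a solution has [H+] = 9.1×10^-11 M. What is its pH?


pH = -log10([H+]) = -log10(9.1×10^-11)
= 11 - log10(9.1)
= 11 - 0.96
= 10.04

10.04


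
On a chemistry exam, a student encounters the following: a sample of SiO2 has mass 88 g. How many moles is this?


M(SiO2) = 60.09 g/mol
n = mass/M = 88/60.09 = 1.4645 mol

1.4645 mol


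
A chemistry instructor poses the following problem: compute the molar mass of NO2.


M(NO2) = 1×14.01 + 2×16.0
= 14.01 + 32.0
= 46.01 g/mol

46.01 g/mol


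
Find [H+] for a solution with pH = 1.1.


[H+] = 10^(-pH) = 10^(-1.1)
= 7.94×10^-2 M

7.94×10^-2 M


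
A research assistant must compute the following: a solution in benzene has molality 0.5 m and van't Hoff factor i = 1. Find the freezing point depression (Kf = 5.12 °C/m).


ΔTf = Kf × m × i
= 5.12 × 0.5 × 1
= 2.56 °C

2.56 °C


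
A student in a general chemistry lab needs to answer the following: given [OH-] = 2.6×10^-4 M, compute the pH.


pOH = -log10([OH-]) = -log10(2.6×10^-4)
= 4 - log10(2.6) = 3.59
pH = 14 - pOH = 14 - 3.59 = 10.41

10.41


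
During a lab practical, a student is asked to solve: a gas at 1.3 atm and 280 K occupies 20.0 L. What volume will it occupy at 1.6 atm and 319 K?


P1V1/T1 = P2V2/T2
V2 = P1V1T2/(T1P2)
= 1.3×20.0×319/(280×1.6)
= 18.513 L

18.513 L


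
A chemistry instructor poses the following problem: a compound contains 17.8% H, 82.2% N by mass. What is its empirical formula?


Assume 100 g sample. Moles of each element:
  H: 17.8/1.008 = 17.659 mol
  N: 82.2/14.01 = 5.867 mol
Divide by smallest (5.867):
  H: 17.659/5.867 = 3.01
  N: 5.867/5.867 = 1.0
Empirical formula: NH3

NH3


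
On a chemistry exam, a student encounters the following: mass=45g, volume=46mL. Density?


ρ = mass/volume
= 45/46
= 0.978 g/mL

0.978 g/mL


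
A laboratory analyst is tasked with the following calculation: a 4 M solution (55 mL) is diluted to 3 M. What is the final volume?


C1V1 = C2V2
4 × 55 = 3 × V2
V2 = 220/3 = 73.33 mL

73.33 mL


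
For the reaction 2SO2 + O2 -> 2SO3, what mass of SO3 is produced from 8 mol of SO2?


Mole ratio SO3:SO2 = 2:2
n(SO3) = 8 × 2/2 = 8.000 mol
mass = 8.000 × 80.07 = 640.56 g

640.56 g


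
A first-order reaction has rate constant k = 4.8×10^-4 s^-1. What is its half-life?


t½ = ln2/k = 0.693147/(4.8×10^-4 s^-1)
= 1444 s

1444 s


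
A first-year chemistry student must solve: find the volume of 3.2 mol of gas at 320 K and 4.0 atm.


PV = nRT  (R = 0.08206 L·atm/(mol·K))
V = nRT/P = 3.2×0.08206×320/4.0
= 21.007 L

21.007 L


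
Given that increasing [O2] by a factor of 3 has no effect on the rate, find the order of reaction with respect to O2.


rate ∝ [O2]^n
rate ∝ [O2]^0
Order in O2: 0

0


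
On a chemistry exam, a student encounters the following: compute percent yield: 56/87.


% yield = actual/theoretical × 100
= 56/87 × 100
= 64.37%

64.37%


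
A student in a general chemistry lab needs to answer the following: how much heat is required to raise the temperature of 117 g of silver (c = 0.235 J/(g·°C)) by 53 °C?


q = mcΔT = 117 × 0.235 × 53
= 1457.24 J

1457.24 J


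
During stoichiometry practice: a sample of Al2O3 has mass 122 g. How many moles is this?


M(Al2O3) = 101.96 g/mol
n = mass/M = 122/101.96 = 1.1965 mol

1.1965 mol


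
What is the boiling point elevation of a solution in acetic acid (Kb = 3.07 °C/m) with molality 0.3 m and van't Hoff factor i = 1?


ΔTb = Kb × m × i
= 3.07 × 0.3 × 1
= 0.921 °C

0.921 °C


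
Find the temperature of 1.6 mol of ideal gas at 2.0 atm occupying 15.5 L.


PV = nRT  (R = 0.08206 L·atm/(mol·K))
T = PV/(nR) = 2.0×15.5/(1.6×0.08206)
= 31.00/0.131296
= 236.11 K

236.11 K


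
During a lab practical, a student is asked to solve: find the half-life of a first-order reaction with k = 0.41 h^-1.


t½ = ln2/k = 0.693147/(0.41 h^-1)
= 1.691 h

1.691 h


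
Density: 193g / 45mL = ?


ρ = mass/volume
= 193/45
= 4.289 g/mL

4.289 g/mL


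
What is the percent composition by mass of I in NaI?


M(NaI) = 1×22.99 + 1×126.9 = 149.89 g/mol
Mass of I = 1 × 126.9 = 126.90 g/mol
% I = 126.90/149.89 × 100 = 84.66%

84.66%


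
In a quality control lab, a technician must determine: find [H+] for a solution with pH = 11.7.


[H+] = 10^(-pH) = 10^(-11.7)
= 2.0×10^-12 M

2.0×10^-12 M


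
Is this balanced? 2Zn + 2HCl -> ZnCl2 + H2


Equation: 2Zn + 2HCl -> ZnCl2 + H2
Check atoms: Cl: 2=2, H: 2=2, Zn: 2≠1
Not balanced

No, not balanced


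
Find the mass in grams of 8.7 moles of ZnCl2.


M(ZnCl2) = 136.28 g/mol
mass = n × M = 8.7 × 136.28 = 1185.64 g

1185.64 g


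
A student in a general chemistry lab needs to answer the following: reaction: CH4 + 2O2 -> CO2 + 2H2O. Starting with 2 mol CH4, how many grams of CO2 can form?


Mole ratio CO2:CH4 = 1:1
n(CO2) = 2 × 1/1 = 2.000 mol
mass = 2.000 × 44.01 = 88.02 g

88.02 g


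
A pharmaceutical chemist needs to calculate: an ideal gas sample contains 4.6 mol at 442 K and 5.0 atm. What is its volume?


PV = nRT  (R = 0.08206 L·atm/(mol·K))
V = nRT/P = 4.6×0.08206×442/5.0
= 33.369 L

33.369 L


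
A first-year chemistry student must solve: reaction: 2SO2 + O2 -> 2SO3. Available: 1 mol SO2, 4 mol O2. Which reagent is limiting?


Mole ratio available / coefficient:
  SO2: 1/2 = 0.500
  O2: 4/1 = 4.000
Smaller ratio is limiting.

SO2


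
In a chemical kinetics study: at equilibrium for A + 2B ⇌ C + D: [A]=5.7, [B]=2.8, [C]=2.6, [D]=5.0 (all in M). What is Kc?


Kc = [C][D]/([A][B]^2)
= (2.6^1 × 5.0^1)/(5.7^1 × 2.8^2)
= 13/44.688
= 0.2909

0.2909


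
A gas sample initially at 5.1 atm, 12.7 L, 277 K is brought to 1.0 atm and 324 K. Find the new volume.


P1V1/T1 = P2V2/T2
V2 = P1V1T2/(T1P2)
= 5.1×12.7×324/(277×1.0)
= 75.76 L

75.76 L


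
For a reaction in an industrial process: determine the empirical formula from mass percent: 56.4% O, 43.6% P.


Assume 100 g sample. Moles of each element:
  O: 56.4/16.0 = 3.525 mol
  P: 43.6/30.97 = 1.408 mol
Divide by smallest (1.408):
  O: 3.525/1.408 = 2.5
  P: 1.408/1.408 = 1.0
Multiply all ratios by 2 to obtain whole numbers.
Empirical formula: P2O5

P2O5


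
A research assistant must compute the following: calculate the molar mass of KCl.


M(KCl) = 1×39.1 + 1×35.45
= 39.1 + 35.45
= 74.55 g/mol

74.55 g/mol


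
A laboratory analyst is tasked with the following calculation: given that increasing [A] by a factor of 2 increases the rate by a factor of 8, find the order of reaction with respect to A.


rate ∝ [A]^n
2^n = 8 → n = 3
Order in A: 3

3


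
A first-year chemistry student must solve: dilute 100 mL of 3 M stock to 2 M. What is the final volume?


C1V1 = C2V2
3 × 100 = 2 × V2
V2 = 300/2 = 150.0 mL

150.0 mL


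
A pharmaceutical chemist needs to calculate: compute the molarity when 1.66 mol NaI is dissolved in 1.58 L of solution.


M = n/V = 1.66/1.58 = 1.051 mol/L

1.051 M


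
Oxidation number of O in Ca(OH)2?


O is usually -2
Oxidation number: -2

-2


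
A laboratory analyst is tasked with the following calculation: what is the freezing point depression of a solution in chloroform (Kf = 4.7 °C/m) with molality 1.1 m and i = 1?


ΔTf = Kf × m × i
= 4.7 × 1.1 × 1
= 5.17 °C

5.17 °C


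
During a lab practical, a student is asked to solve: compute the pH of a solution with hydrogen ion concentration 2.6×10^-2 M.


pH = -log10([H+]) = -log10(2.6×10^-2)
= 2 - log10(2.6)
= 2 - 0.41
= 1.59

1.59


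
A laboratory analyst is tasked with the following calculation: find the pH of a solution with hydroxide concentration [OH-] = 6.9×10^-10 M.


pOH = -log10([OH-]) = -log10(6.9×10^-10)
= 10 - log10(6.9) = 9.16
pH = 14 - pOH = 14 - 9.16 = 4.84

4.84


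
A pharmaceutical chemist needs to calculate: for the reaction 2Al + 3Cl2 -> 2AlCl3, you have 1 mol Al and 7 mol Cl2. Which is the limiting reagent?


Mole ratio available / coefficient:
  Al: 1/2 = 0.500
  Cl2: 7/3 = 2.333
Smaller ratio is limiting.

Al


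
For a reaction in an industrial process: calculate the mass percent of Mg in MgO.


M(MgO) = 1×24.31 + 1×16.0 = 40.31 g/mol
Mass of Mg = 1 × 24.31 = 24.31 g/mol
% Mg = 24.31/40.31 × 100 = 60.31%

60.31%


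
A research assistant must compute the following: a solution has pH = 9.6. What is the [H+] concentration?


[H+] = 10^(-pH) = 10^(-9.6)
= 2.51×10^-10 M

2.51×10^-10 M


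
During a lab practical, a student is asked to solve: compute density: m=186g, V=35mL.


ρ = mass/volume
= 186/35
= 5.314 g/mL

5.314 g/mL


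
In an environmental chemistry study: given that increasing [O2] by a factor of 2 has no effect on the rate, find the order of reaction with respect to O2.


rate ∝ [O2]^n
rate ∝ [O2]^0
Order in O2: 0

0


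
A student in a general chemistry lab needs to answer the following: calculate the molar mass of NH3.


M(NH3) = 1×14.01 + 3×1.008
= 14.01 + 3.02
= 17.03 g/mol

17.03 g/mol


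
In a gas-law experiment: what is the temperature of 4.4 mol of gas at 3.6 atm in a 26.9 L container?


PV = nRT  (R = 0.08206 L·atm/(mol·K))
T = PV/(nR) = 3.6×26.9/(4.4×0.08206)
= 96.84/0.361064
= 268.21 K

268.21 K


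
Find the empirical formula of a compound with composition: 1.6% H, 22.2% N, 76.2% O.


Assume 100 g sample. Moles of each element:
  H: 1.6/1.008 = 1.587 mol
  N: 22.2/14.01 = 1.585 mol
  O: 76.2/16.0 = 4.763 mol
Divide by smallest (1.585):
  H: 1.587/1.585 = 1.0
  N: 1.585/1.585 = 1.0
  O: 4.763/1.585 = 3.01
Empirical formula: HNO3

HNO3


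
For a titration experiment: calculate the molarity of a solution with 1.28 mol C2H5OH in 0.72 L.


M = n/V = 1.28/0.72 = 1.778 mol/L

1.778 M


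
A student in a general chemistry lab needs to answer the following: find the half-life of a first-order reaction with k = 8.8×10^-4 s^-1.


t½ = ln2/k = 0.693147/(8.8×10^-4 s^-1)
= 787.7 s

787.7 s


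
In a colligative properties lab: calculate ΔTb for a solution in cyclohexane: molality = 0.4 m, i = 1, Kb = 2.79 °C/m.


ΔTb = Kb × m × i
= 2.79 × 0.4 × 1
= 1.116 °C

1.116 °C


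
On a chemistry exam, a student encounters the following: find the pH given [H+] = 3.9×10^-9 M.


pH = -log10([H+]) = -log10(3.9×10^-9)
= 9 - log10(3.9)
= 9 - 0.59
= 8.41

8.41


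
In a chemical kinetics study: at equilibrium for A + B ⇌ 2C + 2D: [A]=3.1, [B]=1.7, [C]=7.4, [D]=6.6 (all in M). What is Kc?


Kc = [C]^2[D]^2/([A][B])
= (7.4^2 × 6.6^2)/(3.1^1 × 1.7^1)
= 2385.3456/5.27
= 452.6

452.6


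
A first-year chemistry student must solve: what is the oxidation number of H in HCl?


H is +1 with nonmetals
Oxidation number: +1

+1


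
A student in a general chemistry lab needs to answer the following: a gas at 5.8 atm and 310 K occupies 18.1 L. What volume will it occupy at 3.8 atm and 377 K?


P1V1/T1 = P2V2/T2
V2 = P1V1T2/(T1P2)
= 5.8×18.1×377/(310×3.8)
= 33.597 L

33.597 L


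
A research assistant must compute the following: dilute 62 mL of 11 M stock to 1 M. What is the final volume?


C1V1 = C2V2
11 × 62 = 1 × V2
V2 = 682/1 = 682.0 mL

682.0 mL


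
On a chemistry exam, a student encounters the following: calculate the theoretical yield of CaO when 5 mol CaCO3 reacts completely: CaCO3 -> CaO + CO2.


Mole ratio CaO:CaCO3 = 1:1
n(CaO) = 5 × 1/1 = 5.000 mol
mass = 5.000 × 56.08 = 280.4 g

280.4 g


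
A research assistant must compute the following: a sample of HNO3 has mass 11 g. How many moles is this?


M(HNO3) = 63.02 g/mol
n = mass/M = 11/63.02 = 0.1745 mol

0.1745 mol


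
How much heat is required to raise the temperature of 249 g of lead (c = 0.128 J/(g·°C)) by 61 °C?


q = mcΔT = 249 × 0.128 × 61
= 1944.19 J

1944.19 J


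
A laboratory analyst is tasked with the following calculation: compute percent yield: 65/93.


% yield = actual/theoretical × 100
= 65/93 × 100
= 69.89%

69.89%


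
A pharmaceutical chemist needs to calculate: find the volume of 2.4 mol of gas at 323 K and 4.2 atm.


PV = nRT  (R = 0.08206 L·atm/(mol·K))
V = nRT/P = 2.4×0.08206×323/4.2
= 15.146 L

15.146 L


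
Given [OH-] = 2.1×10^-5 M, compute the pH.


pOH = -log10([OH-]) = -log10(2.1×10^-5)
= 5 - log10(2.1) = 4.68
pH = 14 - pOH = 14 - 4.68 = 9.32

9.32


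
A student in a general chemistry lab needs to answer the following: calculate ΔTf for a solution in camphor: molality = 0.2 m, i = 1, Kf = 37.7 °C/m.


ΔTf = Kf × m × i
= 37.7 × 0.2 × 1
= 7.54 °C

7.54 °C


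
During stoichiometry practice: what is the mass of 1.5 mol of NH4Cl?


M(NH4Cl) = 53.49 g/mol
mass = n × M = 1.5 × 53.49 = 80.24 g

80.24 g


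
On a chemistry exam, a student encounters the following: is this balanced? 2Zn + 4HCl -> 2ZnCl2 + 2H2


Equation: 2Zn + 4HCl -> 2ZnCl2 + 2H2
Check atoms: Cl: 4=4, H: 4=4, Zn: 2=2
Balanced

Yes, balanced


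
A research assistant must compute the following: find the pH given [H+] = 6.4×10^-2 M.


pH = -log10([H+]) = -log10(6.4×10^-2)
= 2 - log10(6.4)
= 2 - 0.81
= 1.19

1.19


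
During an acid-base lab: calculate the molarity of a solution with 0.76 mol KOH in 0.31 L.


M = n/V = 0.76/0.31 = 2.452 mol/L

2.452 M


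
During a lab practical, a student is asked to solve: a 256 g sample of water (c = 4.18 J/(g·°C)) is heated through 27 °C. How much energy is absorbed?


q = mcΔT = 256 × 4.18 × 27
= 28892.16 J

28892.16 J


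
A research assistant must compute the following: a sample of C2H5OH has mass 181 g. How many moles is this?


M(C2H5OH) = 46.07 g/mol
n = mass/M = 181/46.07 = 3.9288 mol

3.9288 mol


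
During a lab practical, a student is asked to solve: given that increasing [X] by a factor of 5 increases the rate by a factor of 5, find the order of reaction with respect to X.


rate ∝ [X]^n
5^n = 5 → n = 1
Order in X: 1

1


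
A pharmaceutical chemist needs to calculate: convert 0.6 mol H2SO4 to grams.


M(H2SO4) = 98.09 g/mol
mass = n × M = 0.6 × 98.09 = 58.85 g

58.85 g


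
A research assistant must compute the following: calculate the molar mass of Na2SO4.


M(Na2SO4) = 2×22.99 + 1×32.07 + 4×16.0
= 45.98 + 32.07 + 64.0
= 142.05 g/mol

142.05 g/mol


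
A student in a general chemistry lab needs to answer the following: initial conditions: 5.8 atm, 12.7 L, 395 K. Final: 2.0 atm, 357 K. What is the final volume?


P1V1/T1 = P2V2/T2
V2 = P1V1T2/(T1P2)
= 5.8×12.7×357/(395×2.0)
= 33.287 L

33.287 L


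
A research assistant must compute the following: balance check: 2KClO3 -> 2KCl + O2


Equation: 2KClO3 -> 2KCl + O2
Check atoms: Cl: 2=2, K: 2=2, O: 6≠2
Not balanced

No, not balanced


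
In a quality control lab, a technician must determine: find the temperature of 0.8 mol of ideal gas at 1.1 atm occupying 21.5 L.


PV = nRT  (R = 0.08206 L·atm/(mol·K))
T = PV/(nR) = 1.1×21.5/(0.8×0.08206)
= 23.65/0.065648
= 360.25 K

360.25 K


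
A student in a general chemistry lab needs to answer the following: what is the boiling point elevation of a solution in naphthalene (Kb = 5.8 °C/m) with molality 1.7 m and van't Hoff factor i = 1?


ΔTb = Kb × m × i
= 5.8 × 1.7 × 1
= 9.86 °C

9.86 °C


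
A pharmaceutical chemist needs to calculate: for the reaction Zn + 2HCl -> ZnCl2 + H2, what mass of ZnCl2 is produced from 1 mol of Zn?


Mole ratio ZnCl2:Zn = 1:1
n(ZnCl2) = 1 × 1/1 = 1.000 mol
mass = 1.000 × 136.28 = 136.28 g

136.28 g


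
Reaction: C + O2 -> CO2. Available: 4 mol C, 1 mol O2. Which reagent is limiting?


Mole ratio available / coefficient:
  C: 4/1 = 4.000
  O2: 1/1 = 1.000
Smaller ratio is limiting.

O2


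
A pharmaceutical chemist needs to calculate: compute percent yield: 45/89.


% yield = actual/theoretical × 100
= 45/89 × 100
= 50.56%

50.56%


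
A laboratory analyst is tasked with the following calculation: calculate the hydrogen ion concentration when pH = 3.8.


[H+] = 10^(-pH) = 10^(-3.8)
= 1.58×10^-4 M

1.58×10^-4 M


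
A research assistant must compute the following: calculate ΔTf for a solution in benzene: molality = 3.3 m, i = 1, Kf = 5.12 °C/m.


ΔTf = Kf × m × i
= 5.12 × 3.3 × 1
= 16.896 °C

16.896 °C


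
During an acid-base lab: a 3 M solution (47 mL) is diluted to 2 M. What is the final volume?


C1V1 = C2V2
3 × 47 = 2 × V2
V2 = 141/2 = 70.5 mL

70.5 mL


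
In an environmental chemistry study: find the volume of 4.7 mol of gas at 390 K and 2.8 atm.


PV = nRT  (R = 0.08206 L·atm/(mol·K))
V = nRT/P = 4.7×0.08206×390/2.8
= 53.72 L

53.72 L


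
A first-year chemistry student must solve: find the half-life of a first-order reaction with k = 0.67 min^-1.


t½ = ln2/k = 0.693147/(0.67 min^-1)
= 1.035 min

1.035 min


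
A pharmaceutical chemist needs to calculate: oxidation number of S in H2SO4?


2(+1) + x + 4(-2) = 0, so x = +6
Oxidation number: +6

+6


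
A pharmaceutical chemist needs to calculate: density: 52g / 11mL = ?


ρ = mass/volume
= 52/11
= 4.727 g/mL

4.727 g/mL


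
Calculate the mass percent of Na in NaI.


M(NaI) = 1×22.99 + 1×126.9 = 149.89 g/mol
Mass of Na = 1 × 22.99 = 22.99 g/mol
% Na = 22.99/149.89 × 100 = 15.34%

15.34%


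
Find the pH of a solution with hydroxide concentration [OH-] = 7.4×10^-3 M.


pOH = -log10([OH-]) = -log10(7.4×10^-3)
= 3 - log10(7.4) = 2.13
pH = 14 - pOH = 14 - 2.13 = 11.87

11.87


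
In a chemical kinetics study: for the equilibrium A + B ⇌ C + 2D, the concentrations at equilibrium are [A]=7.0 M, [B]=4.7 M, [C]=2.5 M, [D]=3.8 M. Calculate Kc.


Kc = [C][D]^2/([A][B])
= (2.5^1 × 3.8^2)/(7.0^1 × 4.7^1)
= 36.1/32.9
= 1.097

1.097


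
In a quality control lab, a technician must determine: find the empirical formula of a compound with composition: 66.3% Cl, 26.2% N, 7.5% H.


Assume 100 g sample. Moles of each element:
  Cl: 66.3/35.45 = 1.87 mol
  N: 26.2/14.01 = 1.87 mol
  H: 7.5/1.008 = 7.44 mol
Divide by smallest (1.87):
  Cl: 1.87/1.87 = 1.0
  N: 1.87/1.87 = 1.0
  H: 7.44/1.87 = 3.98
Empirical formula: NH4Cl

NH4Cl


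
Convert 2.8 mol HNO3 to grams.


M(HNO3) = 63.02 g/mol
mass = n × M = 2.8 × 63.02 = 176.46 g

176.46 g


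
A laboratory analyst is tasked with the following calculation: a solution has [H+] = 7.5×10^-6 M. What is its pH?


pH = -log10([H+]) = -log10(7.5×10^-6)
= 6 - log10(7.5)
= 6 - 0.88
= 5.12

5.12


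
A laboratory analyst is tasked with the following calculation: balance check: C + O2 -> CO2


Equation: C + O2 -> CO2
Check atoms: C: 1=1, O: 2=2
Balanced

Yes, balanced


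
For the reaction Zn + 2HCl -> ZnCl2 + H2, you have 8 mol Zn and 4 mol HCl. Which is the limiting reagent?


Mole ratio available / coefficient:
  Zn: 8/1 = 8.000
  HCl: 4/2 = 2.000
Smaller ratio is limiting.

HCl


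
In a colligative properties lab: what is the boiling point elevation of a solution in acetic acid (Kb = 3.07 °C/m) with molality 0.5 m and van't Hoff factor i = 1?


ΔTb = Kb × m × i
= 3.07 × 0.5 × 1
= 1.535 °C

1.535 °C


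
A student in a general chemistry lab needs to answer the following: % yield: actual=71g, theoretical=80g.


% yield = actual/theoretical × 100
= 71/80 × 100
= 88.75%

88.75%


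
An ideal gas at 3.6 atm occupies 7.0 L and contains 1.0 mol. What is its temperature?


PV = nRT  (R = 0.08206 L·atm/(mol·K))
T = PV/(nR) = 3.6×7.0/(1.0×0.08206)
= 25.20/0.082060
= 307.09 K

307.09 K


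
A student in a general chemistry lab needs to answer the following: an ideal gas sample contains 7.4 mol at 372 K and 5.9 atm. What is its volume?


PV = nRT  (R = 0.08206 L·atm/(mol·K))
V = nRT/P = 7.4×0.08206×372/5.9
= 38.287 L

38.287 L


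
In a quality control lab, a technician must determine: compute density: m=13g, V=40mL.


ρ = mass/volume
= 13/40
= 0.325 g/mL

0.325 g/mL


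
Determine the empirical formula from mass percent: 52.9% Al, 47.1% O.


Assume 100 g sample. Moles of each element:
  Al: 52.9/26.98 = 1.961 mol
  O: 47.1/16.0 = 2.944 mol
Divide by smallest (1.961):
  Al: 1.961/1.961 = 1.0
  O: 2.944/1.961 = 1.5
Multiply all ratios by 2 to obtain whole numbers.
Empirical formula: Al2O3

Al2O3


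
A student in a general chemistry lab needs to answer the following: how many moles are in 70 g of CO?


M(CO) = 28.01 g/mol
n = mass/M = 70/28.01 = 2.4991 mol

2.4991 mol


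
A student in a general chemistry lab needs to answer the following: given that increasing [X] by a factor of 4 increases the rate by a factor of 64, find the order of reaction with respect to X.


rate ∝ [X]^n
4^n = 64 → n = 3
Order in X: 3

3


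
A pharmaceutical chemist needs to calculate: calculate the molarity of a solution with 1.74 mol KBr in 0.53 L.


M = n/V = 1.74/0.53 = 3.283 mol/L

3.283 M


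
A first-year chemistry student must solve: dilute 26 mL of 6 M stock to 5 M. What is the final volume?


C1V1 = C2V2
6 × 26 = 5 × V2
V2 = 156/5 = 31.2 mL

31.2 mL


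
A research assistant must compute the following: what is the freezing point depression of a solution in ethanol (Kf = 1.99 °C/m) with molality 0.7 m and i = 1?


ΔTf = Kf × m × i
= 1.99 × 0.7 × 1
= 1.393 °C

1.393 °C


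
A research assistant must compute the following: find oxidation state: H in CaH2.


H with a metal (hydride): -1
Oxidation number: -1

-1


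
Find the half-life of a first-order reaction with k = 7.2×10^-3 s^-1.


t½ = ln2/k = 0.693147/(7.2×10^-3 s^-1)
= 96.27 s

96.27 s


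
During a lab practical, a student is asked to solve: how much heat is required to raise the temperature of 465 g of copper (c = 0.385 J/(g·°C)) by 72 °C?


q = mcΔT = 465 × 0.385 × 72
= 12889.80 J

12889.80 J


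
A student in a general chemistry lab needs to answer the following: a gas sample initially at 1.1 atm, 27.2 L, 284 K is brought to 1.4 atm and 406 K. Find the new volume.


P1V1/T1 = P2V2/T2
V2 = P1V1T2/(T1P2)
= 1.1×27.2×406/(284×1.4)
= 30.552 L

30.552 L


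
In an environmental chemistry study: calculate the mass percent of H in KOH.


M(KOH) = 1×39.1 + 1×16.0 + 1×1.008 = 56.108 g/mol
Mass of H = 1 × 1.008 = 1.008 g/mol
% H = 1.008/56.108 × 100 = 1.80%

1.80%


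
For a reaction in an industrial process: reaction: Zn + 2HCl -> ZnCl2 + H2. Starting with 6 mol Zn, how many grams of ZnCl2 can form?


Mole ratio ZnCl2:Zn = 1:1
n(ZnCl2) = 6 × 1/1 = 6.000 mol
mass = 6.000 × 136.28 = 817.68 g

817.68 g


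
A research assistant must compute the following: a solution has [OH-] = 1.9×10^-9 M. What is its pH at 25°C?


pOH = -log10([OH-]) = -log10(1.9×10^-9)
= 9 - log10(1.9) = 8.72
pH = 14 - pOH = 14 - 8.72 = 5.28

5.28


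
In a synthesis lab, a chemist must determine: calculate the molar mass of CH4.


M(CH4) = 1×12.01 + 4×1.008
= 12.01 + 4.03
= 16.04 g/mol

16.04 g/mol


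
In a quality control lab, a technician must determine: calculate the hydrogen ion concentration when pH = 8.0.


[H+] = 10^(-pH) = 10^(-8.0)
= 1.0×10^-8 M

1.0×10^-8 M


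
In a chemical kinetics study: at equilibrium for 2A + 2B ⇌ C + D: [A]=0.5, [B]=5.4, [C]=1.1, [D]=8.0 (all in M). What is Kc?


Kc = [C][D]/([A]^2[B]^2)
= (1.1^1 × 8.0^1)/(0.5^2 × 5.4^2)
= 8.8/7.29
= 1.207

1.207


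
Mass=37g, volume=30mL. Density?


ρ = mass/volume
= 37/30
= 1.233 g/mL

1.233 g/mL


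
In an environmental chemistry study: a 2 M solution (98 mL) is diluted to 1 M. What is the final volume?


C1V1 = C2V2
2 × 98 = 1 × V2
V2 = 196/1 = 196.0 mL

196.0 mL


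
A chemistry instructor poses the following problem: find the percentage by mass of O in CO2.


M(CO2) = 1×12.01 + 2×16.0 = 44.01 g/mol
Mass of O = 2 × 16.0 = 32.00 g/mol
% O = 32.00/44.01 × 100 = 72.71%

72.71%


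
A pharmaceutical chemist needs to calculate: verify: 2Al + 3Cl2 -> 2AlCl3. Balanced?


Equation: 2Al + 3Cl2 -> 2AlCl3
Check atoms: Al: 2=2, Cl: 6=6
Balanced

Yes, balanced


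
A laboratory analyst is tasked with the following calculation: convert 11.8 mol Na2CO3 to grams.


M(Na2CO3) = 105.99 g/mol
mass = n × M = 11.8 × 105.99 = 1250.68 g

1250.68 g
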